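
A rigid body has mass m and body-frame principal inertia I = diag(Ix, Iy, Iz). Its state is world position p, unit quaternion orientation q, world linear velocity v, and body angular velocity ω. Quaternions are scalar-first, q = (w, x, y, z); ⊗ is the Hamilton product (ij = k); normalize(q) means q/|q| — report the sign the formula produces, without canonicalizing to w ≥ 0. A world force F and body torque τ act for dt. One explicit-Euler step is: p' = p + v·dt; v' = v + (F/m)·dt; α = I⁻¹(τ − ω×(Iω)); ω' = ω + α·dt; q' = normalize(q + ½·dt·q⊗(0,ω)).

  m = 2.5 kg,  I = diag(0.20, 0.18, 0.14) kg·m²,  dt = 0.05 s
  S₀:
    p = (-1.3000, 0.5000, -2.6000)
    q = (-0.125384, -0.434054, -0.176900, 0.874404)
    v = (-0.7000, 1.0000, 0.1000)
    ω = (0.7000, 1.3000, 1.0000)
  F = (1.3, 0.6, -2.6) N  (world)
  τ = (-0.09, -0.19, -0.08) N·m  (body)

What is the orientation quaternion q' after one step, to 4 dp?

Hamilton product q⊗(0,ω) = (-0.3405962, -1.4013940, 0.8831376, -0.5658242)
q' = normalize(q + ½dt·q⊗(0,ω)) = (-0.1338, -0.4686, -0.1547, 0.8594)

q' = (-0.1338, -0.4686, -0.1547, 0.8594)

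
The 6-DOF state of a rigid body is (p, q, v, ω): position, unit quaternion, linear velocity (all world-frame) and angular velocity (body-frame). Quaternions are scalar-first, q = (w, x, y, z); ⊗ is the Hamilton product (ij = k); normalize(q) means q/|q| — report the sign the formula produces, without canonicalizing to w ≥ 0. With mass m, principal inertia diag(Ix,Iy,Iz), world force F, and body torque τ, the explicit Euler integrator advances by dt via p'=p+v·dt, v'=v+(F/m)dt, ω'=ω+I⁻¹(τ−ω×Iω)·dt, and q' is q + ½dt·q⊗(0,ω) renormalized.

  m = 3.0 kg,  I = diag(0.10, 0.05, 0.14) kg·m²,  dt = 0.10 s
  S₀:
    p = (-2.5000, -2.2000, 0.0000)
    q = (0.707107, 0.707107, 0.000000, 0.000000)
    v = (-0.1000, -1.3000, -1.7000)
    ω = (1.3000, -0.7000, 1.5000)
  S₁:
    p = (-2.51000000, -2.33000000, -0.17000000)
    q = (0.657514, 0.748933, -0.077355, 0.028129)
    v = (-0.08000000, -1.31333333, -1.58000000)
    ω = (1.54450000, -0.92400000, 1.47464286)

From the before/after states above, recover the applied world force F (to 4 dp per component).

F = (0.6000, -0.4000, 3.6000)

v₁ − v₀ = (0.02000000, -0.01333333, 0.12000000)
applied force F = (0.6000, -0.4000, 3.6000)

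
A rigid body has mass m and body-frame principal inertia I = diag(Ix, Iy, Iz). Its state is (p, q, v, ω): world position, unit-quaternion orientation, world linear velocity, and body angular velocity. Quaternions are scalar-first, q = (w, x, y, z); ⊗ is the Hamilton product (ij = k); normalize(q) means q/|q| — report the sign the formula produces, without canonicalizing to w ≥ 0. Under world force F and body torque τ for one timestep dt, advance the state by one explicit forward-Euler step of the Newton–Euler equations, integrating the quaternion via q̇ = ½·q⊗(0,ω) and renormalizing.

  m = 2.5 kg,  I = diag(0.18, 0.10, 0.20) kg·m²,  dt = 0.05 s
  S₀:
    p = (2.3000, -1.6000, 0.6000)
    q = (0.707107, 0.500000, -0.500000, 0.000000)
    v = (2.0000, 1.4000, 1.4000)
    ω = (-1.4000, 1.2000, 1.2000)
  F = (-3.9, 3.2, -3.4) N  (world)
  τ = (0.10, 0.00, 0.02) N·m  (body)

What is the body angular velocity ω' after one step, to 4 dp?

(τ − ω×Iω)/I = (-0.2444, -0.3360, -0.5720)
ω' = ω + α·dt = (-1.4122, 1.1832, 1.1714)

ω' = (-1.4122, 1.1832, 1.1714)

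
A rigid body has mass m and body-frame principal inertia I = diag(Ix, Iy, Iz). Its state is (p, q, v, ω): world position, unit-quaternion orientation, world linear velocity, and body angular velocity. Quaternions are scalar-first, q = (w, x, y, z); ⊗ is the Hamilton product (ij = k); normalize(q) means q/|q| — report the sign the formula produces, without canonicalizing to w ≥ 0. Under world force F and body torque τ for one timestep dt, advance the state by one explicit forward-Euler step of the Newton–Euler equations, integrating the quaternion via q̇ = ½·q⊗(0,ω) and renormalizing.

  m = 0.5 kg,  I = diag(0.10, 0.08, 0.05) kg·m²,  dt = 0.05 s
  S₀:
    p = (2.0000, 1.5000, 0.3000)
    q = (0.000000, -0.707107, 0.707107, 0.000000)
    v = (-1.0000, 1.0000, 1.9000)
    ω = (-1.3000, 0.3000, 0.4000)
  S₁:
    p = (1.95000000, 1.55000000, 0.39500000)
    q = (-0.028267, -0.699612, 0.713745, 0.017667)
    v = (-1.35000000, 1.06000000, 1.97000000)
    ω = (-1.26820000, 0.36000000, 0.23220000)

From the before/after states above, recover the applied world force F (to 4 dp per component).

F = (-3.5000, 0.6000, 0.7000)

Δv = v₁−v₀ = (-0.35000000, 0.06000000, 0.07000000)
m·(v₁−v₀)/dt = (-3.5000, 0.6000, 0.7000)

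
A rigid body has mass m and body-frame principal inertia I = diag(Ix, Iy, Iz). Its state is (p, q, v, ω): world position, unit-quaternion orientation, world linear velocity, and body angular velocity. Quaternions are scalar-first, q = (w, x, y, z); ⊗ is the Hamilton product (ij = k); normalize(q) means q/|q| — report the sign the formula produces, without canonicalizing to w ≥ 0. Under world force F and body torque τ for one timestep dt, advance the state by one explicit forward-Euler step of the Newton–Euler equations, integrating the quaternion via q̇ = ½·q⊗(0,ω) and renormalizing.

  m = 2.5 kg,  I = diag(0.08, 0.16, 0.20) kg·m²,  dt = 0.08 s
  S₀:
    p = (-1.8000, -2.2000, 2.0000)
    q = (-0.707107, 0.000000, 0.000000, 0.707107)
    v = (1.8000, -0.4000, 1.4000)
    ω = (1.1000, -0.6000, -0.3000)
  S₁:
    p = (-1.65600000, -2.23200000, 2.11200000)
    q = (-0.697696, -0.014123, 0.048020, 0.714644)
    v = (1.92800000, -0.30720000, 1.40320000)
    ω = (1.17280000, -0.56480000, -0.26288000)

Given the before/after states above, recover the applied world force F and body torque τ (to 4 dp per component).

velocity change Δv = (0.12800000, 0.09280000, 0.00320000)
applied force F = (4.0000, 2.9000, 0.1000)
Δω = ω₁−ω₀ = (0.07280000, 0.03520000, 0.03712000)
ω₀×(Iω₀) = (0.0072, 0.0396, -0.0528)
I·α + gyro = (0.0800, 0.1100, 0.0400)

F = (4.0000, 2.9000, 0.1000)
τ = (0.0800, 0.1100, 0.0400)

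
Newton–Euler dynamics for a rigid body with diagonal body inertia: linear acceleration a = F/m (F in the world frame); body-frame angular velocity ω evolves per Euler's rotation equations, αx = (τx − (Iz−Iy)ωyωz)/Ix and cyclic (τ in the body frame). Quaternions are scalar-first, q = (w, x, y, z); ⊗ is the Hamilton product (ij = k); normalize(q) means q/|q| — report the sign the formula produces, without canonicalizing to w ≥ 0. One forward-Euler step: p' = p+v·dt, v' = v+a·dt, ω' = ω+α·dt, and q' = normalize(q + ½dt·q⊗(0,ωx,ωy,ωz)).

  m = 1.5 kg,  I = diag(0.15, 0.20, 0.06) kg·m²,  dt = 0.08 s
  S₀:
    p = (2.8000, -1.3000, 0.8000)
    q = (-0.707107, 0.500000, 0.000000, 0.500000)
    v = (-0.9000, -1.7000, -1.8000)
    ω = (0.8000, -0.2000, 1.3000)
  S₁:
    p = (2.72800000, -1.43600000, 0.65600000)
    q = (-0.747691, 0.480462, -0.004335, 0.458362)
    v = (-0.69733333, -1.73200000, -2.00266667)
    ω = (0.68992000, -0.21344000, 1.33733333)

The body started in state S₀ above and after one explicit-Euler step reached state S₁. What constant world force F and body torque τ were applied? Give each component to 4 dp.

F = (3.8000, -0.6000, -3.8000)
τ = (-0.1700, 0.0600, 0.0200)

rate change Δω = (-0.11008000, -0.01344000, 0.03733333)
applied torque τ = (-0.1700, 0.0600, 0.0200)
velocity change Δv = (0.20266667, -0.03200000, -0.20266667)
F = m·Δv/dt = (3.8000, -0.6000, -3.8000)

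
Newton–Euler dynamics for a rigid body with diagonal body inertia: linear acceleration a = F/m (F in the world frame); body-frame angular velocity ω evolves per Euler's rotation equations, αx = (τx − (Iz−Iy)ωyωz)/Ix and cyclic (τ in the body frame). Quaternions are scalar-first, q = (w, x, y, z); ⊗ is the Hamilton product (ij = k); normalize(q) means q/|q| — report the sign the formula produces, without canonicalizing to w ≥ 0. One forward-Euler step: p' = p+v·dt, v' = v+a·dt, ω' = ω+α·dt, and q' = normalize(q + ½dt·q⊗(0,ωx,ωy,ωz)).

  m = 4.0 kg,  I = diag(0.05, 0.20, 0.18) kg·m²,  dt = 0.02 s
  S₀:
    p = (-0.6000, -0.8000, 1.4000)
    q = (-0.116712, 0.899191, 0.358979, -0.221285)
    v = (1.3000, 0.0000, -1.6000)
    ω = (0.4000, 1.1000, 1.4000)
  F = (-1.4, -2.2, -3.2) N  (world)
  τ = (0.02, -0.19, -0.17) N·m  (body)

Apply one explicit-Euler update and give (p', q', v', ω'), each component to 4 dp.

p' = (-0.5740, -0.8000, 1.3680)
q' = (-0.1211, 0.9060, 0.3442, -0.2144)
v' = (1.2930, -0.0110, -1.6160)
ω' = (0.4203, 1.0883, 1.3738)

a = F/m = (-0.3500, -0.5500, -0.8000)
new position p' = (-0.5740, -0.8000, 1.3680)
v' = v + a·dt = (1.2930, -0.0110, -1.6160)
ω×(Iω) gyroscopic = (-0.0308, -0.0728, 0.0660)
angular accel α = (1.0160, -0.5860, -1.3111)
ω + α·dt = (0.4203, 1.0883, 1.3738)
2q̇ = q⊗(0,ω) = (-0.4447543, 0.6992993, -1.4757646, 0.6821217)
updated quaternion q' = (-0.1211, 0.9060, 0.3442, -0.2144)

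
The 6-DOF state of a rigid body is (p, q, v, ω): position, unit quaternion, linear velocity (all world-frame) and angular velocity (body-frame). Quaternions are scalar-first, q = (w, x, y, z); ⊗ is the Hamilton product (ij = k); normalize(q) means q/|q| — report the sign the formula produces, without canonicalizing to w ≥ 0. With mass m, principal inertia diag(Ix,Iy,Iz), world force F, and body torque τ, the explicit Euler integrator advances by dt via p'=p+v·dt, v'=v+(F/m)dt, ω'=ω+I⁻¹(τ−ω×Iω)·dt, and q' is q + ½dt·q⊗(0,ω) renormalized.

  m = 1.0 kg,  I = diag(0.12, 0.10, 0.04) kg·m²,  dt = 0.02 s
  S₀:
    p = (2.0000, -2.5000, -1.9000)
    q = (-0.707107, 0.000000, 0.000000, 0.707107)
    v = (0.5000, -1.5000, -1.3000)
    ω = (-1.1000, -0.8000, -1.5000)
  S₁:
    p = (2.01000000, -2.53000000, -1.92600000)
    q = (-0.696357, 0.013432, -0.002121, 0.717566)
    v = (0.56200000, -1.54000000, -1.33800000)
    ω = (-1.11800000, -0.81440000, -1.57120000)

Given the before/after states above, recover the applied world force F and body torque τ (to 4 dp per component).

Δv = v₁−v₀ = (0.06200000, -0.04000000, -0.03800000)
applied force F = (3.1000, -2.0000, -1.9000)
ω₁ − ω₀ = (-0.01800000, -0.01440000, -0.07120000)
precession coupling = (-0.0720, 0.1320, -0.0176)
applied torque τ = (-0.1800, 0.0600, -0.1600)

F = (3.1000, -2.0000, -1.9000)
τ = (-0.1800, 0.0600, -0.1600)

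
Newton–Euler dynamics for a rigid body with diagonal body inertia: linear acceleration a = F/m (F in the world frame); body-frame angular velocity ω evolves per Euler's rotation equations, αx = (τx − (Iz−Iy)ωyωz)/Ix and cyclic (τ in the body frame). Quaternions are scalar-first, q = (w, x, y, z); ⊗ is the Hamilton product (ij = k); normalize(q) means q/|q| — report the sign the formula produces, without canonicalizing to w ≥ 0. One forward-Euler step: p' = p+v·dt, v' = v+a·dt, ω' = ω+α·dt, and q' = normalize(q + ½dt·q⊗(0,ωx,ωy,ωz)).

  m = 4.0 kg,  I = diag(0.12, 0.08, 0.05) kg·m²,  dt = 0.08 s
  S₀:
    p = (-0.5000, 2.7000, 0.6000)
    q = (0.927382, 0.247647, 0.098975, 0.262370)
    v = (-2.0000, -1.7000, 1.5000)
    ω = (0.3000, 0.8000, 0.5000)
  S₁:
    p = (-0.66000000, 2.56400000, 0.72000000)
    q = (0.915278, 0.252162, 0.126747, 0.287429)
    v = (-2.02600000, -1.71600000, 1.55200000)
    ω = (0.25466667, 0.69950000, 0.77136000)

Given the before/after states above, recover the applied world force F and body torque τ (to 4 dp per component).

F = (-1.3000, -0.8000, 2.6000)
τ = (-0.0800, -0.0900, 0.1600)

rate change Δω = (-0.04533333, -0.10050000, 0.27136000)
gyro term ω₀×Iω₀ = (-0.0120, 0.0105, -0.0096)
applied torque τ = (-0.0800, -0.0900, 0.1600)
v₁ − v₀ = (-0.02600000, -0.01600000, 0.05200000)
m·(v₁−v₀)/dt = (-1.3000, -0.8000, 2.6000)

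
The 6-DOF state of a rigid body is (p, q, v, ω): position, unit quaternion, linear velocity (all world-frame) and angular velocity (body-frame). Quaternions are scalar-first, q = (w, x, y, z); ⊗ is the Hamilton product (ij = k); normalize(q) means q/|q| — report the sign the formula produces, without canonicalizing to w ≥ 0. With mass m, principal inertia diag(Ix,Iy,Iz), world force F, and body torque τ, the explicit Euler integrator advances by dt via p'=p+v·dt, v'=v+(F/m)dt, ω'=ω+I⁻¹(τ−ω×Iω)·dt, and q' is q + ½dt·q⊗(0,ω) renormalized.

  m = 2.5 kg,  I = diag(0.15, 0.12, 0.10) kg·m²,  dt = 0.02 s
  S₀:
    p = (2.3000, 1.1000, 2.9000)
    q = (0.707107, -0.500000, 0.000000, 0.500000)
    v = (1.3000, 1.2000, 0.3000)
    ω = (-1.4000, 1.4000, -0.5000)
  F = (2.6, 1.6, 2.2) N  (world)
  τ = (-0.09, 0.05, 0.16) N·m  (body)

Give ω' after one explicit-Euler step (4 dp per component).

ω' = (-1.4139, 1.4025, -0.4798)

gyro term ω×Iω = (0.0140, 0.0350, 0.0588)
angular accel α = (-0.6933, 0.1250, 1.0120)
new body rate ω' = (-1.4139, 1.4025, -0.4798)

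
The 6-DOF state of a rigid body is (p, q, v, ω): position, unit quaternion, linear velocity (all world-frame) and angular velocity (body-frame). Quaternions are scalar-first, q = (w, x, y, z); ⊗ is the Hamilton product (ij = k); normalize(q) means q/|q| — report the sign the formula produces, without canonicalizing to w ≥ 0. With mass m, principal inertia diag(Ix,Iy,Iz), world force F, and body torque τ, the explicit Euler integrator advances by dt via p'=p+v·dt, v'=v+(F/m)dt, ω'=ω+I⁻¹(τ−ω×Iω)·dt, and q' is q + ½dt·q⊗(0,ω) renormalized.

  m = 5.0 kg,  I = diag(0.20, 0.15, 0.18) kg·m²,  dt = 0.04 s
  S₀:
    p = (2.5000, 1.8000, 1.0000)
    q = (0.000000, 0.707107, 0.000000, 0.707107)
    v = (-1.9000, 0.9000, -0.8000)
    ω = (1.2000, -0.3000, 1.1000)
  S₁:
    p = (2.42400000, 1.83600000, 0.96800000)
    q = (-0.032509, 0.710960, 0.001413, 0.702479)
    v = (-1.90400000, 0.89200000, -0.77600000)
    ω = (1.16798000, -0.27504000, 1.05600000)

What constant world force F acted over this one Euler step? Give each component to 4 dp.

F = (-0.5000, -1.0000, 3.0000)

velocity change Δv = (-0.00400000, -0.00800000, 0.02400000)
m·(v₁−v₀)/dt = (-0.5000, -1.0000, 3.0000)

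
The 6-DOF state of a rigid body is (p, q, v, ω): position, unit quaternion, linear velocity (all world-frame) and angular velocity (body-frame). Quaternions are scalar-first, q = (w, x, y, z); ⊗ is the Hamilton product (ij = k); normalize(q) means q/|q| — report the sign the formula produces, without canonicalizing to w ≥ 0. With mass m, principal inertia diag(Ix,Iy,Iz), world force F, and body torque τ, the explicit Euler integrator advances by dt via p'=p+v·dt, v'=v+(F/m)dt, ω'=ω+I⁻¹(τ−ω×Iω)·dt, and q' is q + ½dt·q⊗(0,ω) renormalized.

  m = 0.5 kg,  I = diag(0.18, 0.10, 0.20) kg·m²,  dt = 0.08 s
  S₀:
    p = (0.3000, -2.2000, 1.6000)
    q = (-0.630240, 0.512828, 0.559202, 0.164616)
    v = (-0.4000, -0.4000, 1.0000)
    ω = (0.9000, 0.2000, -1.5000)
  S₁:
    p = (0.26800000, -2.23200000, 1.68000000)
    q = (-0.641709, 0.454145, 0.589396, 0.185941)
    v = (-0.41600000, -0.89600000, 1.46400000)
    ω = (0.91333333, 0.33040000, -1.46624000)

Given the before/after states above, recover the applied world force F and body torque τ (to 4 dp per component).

Δω = ω₁−ω₀ = (0.01333333, 0.13040000, 0.03376000)
ω₀×(Iω₀) = (-0.0300, 0.0270, -0.0144)
τ = I·(Δω/dt) + ω₀×(Iω₀) = (0.0000, 0.1900, 0.0700)
velocity change Δv = (-0.01600000, -0.49600000, 0.46400000)
applied force F = (-0.1000, -3.1000, 2.9000)

F = (-0.1000, -3.1000, 2.9000)
τ = (0.0000, 0.1900, 0.0700)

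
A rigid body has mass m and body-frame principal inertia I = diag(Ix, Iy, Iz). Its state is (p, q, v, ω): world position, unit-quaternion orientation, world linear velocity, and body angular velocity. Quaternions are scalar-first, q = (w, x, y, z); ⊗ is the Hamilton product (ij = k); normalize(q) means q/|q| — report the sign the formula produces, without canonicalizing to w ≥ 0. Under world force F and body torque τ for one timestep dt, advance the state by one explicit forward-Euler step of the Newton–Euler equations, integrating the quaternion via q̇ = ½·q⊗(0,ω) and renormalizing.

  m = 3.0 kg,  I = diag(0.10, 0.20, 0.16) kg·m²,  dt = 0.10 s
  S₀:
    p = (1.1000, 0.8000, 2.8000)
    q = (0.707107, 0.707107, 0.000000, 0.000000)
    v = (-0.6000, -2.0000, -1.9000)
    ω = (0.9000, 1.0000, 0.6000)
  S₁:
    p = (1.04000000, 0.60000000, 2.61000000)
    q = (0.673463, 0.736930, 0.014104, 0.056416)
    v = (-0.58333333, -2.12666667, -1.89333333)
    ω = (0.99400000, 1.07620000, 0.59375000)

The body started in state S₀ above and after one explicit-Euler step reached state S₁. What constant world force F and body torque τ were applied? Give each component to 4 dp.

F = (0.5000, -3.8000, 0.2000)
τ = (0.0700, 0.1200, 0.0800)

ω₁ − ω₀ = (0.09400000, 0.07620000, -0.00625000)
ω₀×(Iω₀) = (-0.0240, -0.0324, 0.0900)
τ = I·(Δω/dt) + ω₀×(Iω₀) = (0.0700, 0.1200, 0.0800)
Δv = v₁−v₀ = (0.01666667, -0.12666667, 0.00666667)
applied force F = (0.5000, -3.8000, 0.2000)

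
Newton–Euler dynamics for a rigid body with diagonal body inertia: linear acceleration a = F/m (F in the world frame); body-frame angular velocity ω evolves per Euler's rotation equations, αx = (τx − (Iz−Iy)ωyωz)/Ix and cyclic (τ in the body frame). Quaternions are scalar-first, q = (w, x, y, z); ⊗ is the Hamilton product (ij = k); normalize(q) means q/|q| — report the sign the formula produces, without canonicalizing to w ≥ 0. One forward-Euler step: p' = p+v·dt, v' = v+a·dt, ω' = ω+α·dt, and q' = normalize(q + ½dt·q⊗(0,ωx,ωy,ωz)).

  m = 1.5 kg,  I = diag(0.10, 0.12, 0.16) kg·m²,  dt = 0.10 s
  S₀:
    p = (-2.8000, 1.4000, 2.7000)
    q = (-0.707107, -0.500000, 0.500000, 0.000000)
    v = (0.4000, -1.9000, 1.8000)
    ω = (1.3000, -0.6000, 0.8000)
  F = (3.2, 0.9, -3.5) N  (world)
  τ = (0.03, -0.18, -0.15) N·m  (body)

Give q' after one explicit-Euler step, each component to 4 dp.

q⊗(0,ω) = (0.9500000, -0.5192391, 0.8242642, -0.9156856)
updated quaternion q' = (-0.6574, -0.5242, 0.5394, -0.0456)

q' = (-0.6574, -0.5242, 0.5394, -0.0456)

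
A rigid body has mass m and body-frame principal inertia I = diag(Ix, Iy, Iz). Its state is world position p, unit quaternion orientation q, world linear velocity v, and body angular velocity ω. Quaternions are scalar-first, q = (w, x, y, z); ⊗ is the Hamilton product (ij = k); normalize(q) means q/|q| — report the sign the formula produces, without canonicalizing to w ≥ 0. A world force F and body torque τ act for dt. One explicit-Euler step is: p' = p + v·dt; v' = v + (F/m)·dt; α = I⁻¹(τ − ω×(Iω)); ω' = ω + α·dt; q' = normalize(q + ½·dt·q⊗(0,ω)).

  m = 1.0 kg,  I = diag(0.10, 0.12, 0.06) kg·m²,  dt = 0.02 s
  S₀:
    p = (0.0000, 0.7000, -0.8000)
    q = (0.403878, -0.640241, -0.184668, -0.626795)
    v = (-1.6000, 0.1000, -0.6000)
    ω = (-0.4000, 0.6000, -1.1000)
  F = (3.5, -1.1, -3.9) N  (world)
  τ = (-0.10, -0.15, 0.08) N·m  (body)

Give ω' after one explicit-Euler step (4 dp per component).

ω×(Iω) gyroscopic = (0.0396, 0.0176, -0.0048)
α = I⁻¹(τ − ω×Iω) = (-1.3960, -1.3967, 1.4133)
ω' = ω + α·dt = (-0.4279, 0.5721, -1.0717)

ω' = (-0.4279, 0.5721, -1.0717)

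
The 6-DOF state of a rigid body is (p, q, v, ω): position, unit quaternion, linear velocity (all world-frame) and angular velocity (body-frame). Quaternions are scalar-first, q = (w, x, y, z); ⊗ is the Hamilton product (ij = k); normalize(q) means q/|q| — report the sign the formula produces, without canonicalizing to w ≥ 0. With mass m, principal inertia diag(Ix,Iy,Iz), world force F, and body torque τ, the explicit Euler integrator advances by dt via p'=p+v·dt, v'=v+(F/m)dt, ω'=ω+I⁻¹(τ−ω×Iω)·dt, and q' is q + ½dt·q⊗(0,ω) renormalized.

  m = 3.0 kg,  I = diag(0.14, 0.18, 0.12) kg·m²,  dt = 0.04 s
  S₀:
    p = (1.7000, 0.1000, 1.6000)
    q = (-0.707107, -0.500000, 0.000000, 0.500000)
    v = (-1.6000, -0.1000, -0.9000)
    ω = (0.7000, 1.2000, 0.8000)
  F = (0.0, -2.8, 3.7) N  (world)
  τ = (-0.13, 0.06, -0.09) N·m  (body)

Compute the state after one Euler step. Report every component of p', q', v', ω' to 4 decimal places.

precession coupling ω×(Iω) = (-0.0576, 0.0112, 0.0336)
(τ − ω×Iω)/I = (-0.5171, 0.2711, -1.0300)
ω' = ω + α·dt = (0.6793, 1.2108, 0.7588)
q⊗(0,ω) = (-0.0500000, -1.0949749, -0.0985284, -1.1656856)
q + ½dt·q⊗(0,ω), renormalized = (-0.7077, -0.5216, -0.0020, 0.4764)
p' = p + v·dt = (1.6360, 0.0960, 1.5640)
new velocity v' = (-1.6000, -0.1373, -0.8507)

p' = (1.6360, 0.0960, 1.5640)
q' = (-0.7077, -0.5216, -0.0020, 0.4764)
v' = (-1.6000, -0.1373, -0.8507)
ω' = (0.6793, 1.2108, 0.7588)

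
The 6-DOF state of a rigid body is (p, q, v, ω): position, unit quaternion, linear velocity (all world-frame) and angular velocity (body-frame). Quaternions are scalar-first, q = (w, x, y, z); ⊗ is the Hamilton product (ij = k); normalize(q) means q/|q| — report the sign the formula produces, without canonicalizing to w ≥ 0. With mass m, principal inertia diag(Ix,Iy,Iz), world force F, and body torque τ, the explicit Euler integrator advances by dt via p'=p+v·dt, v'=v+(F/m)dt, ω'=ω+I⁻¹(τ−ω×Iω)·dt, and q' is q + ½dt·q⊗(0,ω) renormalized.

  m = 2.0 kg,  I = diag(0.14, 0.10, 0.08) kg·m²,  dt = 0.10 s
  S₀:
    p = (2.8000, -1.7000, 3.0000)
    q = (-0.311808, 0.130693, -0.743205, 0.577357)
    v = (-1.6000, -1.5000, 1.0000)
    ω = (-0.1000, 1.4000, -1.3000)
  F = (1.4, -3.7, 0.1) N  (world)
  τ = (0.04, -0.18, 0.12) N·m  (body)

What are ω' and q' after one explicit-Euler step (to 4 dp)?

precession coupling ω×(Iω) = (0.0364, 0.0078, 0.0056)
angular accel α = (0.0257, -1.8780, 1.4300)
ω' = ω + α·dt = (-0.0974, 1.2122, -1.1570)
Hamilton product q⊗(0,ω) = (1.8041204, 0.1890475, -0.3243660, 0.5140001)
q' = normalize(q + ½dt·q⊗(0,ω)) = (-0.2206, 0.1395, -0.7560, 0.6003)

ω' = (-0.0974, 1.2122, -1.1570)
q' = (-0.2206, 0.1395, -0.7560, 0.6003)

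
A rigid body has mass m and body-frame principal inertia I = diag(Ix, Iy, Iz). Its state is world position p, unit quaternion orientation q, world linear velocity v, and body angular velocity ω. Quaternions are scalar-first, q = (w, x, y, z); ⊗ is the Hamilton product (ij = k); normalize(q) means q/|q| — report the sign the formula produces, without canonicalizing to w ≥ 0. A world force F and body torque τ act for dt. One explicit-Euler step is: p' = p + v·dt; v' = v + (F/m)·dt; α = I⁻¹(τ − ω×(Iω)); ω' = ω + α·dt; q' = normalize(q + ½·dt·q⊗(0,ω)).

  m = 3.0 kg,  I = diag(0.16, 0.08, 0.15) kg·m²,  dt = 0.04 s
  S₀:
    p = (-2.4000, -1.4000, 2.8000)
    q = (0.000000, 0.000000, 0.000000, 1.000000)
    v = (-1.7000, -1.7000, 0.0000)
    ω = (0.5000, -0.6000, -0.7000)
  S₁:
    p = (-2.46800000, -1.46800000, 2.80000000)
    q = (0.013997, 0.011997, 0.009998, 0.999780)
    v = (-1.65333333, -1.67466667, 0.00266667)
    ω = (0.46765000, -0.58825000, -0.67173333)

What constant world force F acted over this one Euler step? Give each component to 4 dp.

Δv = v₁−v₀ = (0.04666667, 0.02533333, 0.00266667)
F = m·Δv/dt = (3.5000, 1.9000, 0.2000)

F = (3.5000, 1.9000, 0.2000)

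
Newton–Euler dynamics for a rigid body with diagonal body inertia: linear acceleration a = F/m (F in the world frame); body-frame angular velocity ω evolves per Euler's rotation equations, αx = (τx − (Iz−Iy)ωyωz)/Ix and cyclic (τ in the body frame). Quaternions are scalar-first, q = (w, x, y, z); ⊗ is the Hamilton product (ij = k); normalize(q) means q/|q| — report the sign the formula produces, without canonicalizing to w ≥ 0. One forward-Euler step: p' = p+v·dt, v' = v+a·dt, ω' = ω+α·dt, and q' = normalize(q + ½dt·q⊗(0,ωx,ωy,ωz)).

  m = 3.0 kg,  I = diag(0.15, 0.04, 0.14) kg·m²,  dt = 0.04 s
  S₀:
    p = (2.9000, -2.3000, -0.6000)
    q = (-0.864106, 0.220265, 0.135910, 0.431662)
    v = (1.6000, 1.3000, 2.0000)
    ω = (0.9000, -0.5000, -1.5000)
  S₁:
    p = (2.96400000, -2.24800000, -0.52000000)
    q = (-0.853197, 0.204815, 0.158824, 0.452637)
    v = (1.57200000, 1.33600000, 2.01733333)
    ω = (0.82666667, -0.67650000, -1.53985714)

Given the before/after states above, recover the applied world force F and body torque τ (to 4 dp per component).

F = (-2.1000, 2.7000, 1.3000)
τ = (-0.2000, -0.1900, -0.0900)

rate change Δω = (-0.07333333, -0.17650000, -0.03985714)
precession coupling = (0.0750, -0.0135, 0.0495)
I·α + gyro = (-0.2000, -0.1900, -0.0900)
velocity change Δv = (-0.02800000, 0.03600000, 0.01733333)
applied force F = (-2.1000, 2.7000, 1.3000)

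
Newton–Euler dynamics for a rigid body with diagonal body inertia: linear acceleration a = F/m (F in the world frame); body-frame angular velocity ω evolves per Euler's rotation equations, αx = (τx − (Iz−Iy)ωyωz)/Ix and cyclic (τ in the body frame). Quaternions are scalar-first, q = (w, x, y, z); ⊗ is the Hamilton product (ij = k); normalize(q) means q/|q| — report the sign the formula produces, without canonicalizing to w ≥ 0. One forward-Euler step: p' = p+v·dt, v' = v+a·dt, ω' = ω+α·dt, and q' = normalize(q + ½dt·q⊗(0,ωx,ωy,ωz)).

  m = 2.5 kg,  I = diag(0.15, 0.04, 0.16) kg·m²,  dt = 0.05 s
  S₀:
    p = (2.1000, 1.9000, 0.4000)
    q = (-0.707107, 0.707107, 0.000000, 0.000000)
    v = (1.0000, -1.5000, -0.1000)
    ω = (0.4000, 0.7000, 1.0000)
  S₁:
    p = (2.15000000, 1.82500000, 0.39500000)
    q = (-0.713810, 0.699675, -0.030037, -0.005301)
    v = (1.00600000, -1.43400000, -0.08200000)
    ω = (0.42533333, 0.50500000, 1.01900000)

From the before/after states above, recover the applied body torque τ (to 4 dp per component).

τ = (0.1600, -0.1600, 0.0300)

Δω = ω₁−ω₀ = (0.02533333, -0.19500000, 0.01900000)
ω₀×(Iω₀) = (0.0840, -0.0040, -0.0308)
τ = I·(Δω/dt) + ω₀×(Iω₀) = (0.1600, -0.1600, 0.0300)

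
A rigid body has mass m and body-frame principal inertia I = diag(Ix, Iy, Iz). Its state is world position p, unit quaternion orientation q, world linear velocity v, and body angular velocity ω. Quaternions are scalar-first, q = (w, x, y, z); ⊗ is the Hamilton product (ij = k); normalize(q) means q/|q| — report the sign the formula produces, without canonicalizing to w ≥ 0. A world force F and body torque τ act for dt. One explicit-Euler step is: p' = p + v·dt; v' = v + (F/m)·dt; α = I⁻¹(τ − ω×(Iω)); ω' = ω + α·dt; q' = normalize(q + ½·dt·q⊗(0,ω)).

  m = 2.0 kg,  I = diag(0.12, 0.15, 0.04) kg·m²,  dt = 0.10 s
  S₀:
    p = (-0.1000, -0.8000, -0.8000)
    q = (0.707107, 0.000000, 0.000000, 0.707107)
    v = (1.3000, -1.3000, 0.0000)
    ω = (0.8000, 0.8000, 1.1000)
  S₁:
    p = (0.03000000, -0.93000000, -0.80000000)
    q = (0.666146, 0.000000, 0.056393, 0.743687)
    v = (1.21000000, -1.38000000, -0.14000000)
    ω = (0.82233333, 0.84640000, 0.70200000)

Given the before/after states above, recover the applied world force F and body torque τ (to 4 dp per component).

Δv = v₁−v₀ = (-0.09000000, -0.08000000, -0.14000000)
F = m·Δv/dt = (-1.8000, -1.6000, -2.8000)
rate change Δω = (0.02233333, 0.04640000, -0.39800000)
gyro term ω₀×Iω₀ = (-0.0968, 0.0704, 0.0192)
applied torque τ = (-0.0700, 0.1400, -0.1400)

F = (-1.8000, -1.6000, -2.8000)
τ = (-0.0700, 0.1400, -0.1400)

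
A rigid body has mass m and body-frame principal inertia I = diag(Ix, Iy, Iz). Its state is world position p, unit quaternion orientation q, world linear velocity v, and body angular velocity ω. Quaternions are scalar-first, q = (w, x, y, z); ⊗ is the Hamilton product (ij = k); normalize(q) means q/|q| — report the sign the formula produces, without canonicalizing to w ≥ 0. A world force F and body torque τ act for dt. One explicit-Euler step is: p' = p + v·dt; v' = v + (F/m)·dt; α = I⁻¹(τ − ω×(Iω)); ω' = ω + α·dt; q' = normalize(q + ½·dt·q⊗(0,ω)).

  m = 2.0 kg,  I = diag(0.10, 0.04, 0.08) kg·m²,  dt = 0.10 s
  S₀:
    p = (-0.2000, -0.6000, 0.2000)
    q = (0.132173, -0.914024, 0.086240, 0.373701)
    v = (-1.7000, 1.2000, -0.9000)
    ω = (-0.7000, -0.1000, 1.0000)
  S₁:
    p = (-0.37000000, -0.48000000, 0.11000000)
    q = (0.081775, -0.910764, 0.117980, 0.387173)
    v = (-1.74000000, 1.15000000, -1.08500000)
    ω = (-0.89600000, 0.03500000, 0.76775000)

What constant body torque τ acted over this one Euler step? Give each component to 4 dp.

τ = (-0.2000, 0.0400, -0.1900)

Δω = ω₁−ω₀ = (-0.19600000, 0.13500000, -0.23225000)
ω₀×(Iω₀) = (-0.0040, -0.0140, -0.0042)
τ = I·(Δω/dt) + ω₀×(Iω₀) = (-0.2000, 0.0400, -0.1900)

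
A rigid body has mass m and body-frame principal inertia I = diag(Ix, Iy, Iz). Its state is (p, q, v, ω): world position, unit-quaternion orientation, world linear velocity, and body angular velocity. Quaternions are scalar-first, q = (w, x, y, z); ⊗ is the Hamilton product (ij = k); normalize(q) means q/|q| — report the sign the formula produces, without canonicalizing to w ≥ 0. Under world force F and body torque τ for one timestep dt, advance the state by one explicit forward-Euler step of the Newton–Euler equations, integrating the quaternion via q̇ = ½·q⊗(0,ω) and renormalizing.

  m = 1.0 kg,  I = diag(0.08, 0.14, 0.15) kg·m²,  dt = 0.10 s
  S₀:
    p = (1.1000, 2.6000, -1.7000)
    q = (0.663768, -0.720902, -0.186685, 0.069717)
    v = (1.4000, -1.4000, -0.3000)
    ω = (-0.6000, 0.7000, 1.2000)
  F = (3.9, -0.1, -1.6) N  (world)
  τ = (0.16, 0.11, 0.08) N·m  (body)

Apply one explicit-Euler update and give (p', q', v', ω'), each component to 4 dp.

p' = (1.2400, 2.4600, -1.7300)
q' = (0.6427, -0.7523, -0.1219, 0.0785)
v' = (1.7900, -1.4100, -0.4600)
ω' = (-0.4105, 0.7426, 1.2701)

a = F/m = (3.9000, -0.1000, -1.6000)
new position p' = (1.2400, 2.4600, -1.7300)
v' = v + a·dt = (1.7900, -1.4100, -0.4600)
gyro term ω×Iω = (0.0084, 0.0504, -0.0252)
(τ − ω×Iω)/I = (1.8950, 0.4257, 0.7013)
new body rate ω' = (-0.4105, 0.7426, 1.2701)
q⊗(0,ω) = (-0.3855221, -0.6710847, 1.2878898, 0.1798792)
updated quaternion q' = (0.6427, -0.7523, -0.1219, 0.0785)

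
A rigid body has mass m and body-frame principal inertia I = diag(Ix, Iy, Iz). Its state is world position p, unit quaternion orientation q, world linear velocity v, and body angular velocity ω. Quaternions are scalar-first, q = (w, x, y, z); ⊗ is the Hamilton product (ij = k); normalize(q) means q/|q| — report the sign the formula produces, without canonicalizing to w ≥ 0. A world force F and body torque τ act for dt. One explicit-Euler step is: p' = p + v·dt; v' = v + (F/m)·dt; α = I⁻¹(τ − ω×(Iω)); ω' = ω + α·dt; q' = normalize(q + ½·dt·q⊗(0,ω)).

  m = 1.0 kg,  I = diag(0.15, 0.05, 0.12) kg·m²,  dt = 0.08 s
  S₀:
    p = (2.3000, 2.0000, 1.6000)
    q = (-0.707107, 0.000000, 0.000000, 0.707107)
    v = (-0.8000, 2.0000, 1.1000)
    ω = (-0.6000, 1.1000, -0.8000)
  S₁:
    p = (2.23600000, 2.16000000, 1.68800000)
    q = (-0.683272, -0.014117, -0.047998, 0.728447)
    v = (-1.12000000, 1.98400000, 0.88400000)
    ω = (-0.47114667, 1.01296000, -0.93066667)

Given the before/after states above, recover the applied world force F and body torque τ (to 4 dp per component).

rate change Δω = (0.12885333, -0.08704000, -0.13066667)
I·α + gyro = (0.1800, -0.0400, -0.1300)
velocity change Δv = (-0.32000000, -0.01600000, -0.21600000)
F = m·Δv/dt = (-4.0000, -0.2000, -2.7000)

F = (-4.0000, -0.2000, -2.7000)
τ = (0.1800, -0.0400, -0.1300)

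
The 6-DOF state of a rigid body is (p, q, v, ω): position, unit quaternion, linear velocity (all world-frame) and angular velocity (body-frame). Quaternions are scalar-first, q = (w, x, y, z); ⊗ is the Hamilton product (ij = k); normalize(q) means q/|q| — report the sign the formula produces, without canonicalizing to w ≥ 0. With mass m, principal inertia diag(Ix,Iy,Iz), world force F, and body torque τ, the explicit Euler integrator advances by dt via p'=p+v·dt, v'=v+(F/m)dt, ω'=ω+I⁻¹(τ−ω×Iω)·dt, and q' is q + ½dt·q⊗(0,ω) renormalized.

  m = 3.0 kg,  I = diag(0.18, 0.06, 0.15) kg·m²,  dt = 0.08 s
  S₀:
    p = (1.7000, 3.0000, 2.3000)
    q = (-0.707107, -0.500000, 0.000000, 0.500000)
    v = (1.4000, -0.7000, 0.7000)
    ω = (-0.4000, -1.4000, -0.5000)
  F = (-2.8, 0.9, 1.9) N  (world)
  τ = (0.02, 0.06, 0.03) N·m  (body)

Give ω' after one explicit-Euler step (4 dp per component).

ω' = (-0.4191, -1.3280, -0.4482)

α = I⁻¹(τ − ω×Iω) = (-0.2389, 0.9000, 0.6480)
ω + α·dt = (-0.4191, -1.3280, -0.4482)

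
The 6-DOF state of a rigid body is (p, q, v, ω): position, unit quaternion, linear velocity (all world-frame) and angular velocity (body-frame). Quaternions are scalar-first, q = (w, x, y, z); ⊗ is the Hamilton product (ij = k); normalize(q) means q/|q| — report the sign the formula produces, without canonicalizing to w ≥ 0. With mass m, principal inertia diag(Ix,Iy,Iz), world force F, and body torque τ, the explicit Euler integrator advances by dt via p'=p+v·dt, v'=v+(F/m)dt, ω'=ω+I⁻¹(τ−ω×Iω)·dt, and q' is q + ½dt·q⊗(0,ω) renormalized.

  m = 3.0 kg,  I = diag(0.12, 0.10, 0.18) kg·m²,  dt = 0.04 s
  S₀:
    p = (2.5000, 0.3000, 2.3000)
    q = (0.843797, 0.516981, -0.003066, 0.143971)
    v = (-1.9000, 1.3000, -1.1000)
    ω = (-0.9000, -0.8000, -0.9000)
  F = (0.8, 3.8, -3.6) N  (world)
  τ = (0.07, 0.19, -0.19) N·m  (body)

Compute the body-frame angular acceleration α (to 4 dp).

precession coupling ω×(Iω) = (0.0576, -0.0486, -0.0144)
α = I⁻¹(τ − ω×Iω) = (0.1033, 2.3860, -0.9756)

α = (0.1033, 2.3860, -0.9756)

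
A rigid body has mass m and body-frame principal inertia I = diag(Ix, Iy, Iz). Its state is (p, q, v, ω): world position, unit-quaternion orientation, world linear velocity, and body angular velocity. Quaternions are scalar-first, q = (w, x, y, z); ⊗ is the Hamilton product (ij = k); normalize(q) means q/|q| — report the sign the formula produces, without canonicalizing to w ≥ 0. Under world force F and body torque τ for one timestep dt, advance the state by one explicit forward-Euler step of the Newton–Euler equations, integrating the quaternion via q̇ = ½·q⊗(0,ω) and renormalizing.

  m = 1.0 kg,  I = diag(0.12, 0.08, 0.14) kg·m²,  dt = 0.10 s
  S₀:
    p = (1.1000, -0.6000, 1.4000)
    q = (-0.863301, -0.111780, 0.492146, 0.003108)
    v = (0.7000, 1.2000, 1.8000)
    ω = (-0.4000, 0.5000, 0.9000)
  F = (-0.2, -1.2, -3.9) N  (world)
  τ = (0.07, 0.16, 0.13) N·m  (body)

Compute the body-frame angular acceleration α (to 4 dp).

precession coupling ω×(Iω) = (0.0270, 0.0072, 0.0080)
(τ − ω×Iω)/I = (0.3583, 1.9100, 0.8714)

α = (0.3583, 1.9100, 0.8714)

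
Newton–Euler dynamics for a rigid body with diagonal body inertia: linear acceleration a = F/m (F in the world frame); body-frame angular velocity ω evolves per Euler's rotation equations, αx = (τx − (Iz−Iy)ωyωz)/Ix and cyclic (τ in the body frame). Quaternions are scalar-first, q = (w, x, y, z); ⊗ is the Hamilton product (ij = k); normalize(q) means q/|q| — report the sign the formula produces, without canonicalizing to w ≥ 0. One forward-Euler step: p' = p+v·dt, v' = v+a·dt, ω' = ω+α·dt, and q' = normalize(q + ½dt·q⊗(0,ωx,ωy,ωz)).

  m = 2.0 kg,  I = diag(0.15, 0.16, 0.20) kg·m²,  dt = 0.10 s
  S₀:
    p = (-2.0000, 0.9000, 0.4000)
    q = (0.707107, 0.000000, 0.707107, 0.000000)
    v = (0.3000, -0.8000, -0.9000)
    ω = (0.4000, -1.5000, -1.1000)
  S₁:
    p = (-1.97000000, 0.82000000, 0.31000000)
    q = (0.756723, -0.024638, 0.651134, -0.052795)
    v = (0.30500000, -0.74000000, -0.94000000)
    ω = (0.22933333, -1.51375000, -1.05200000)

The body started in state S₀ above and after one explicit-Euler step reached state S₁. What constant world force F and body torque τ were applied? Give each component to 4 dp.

F = (0.1000, 1.2000, -0.8000)
τ = (-0.1900, 0.0000, 0.0900)

Δω = ω₁−ω₀ = (-0.17066667, -0.01375000, 0.04800000)
applied torque τ = (-0.1900, 0.0000, 0.0900)
v₁ − v₀ = (0.00500000, 0.06000000, -0.04000000)
applied force F = (0.1000, 1.2000, -0.8000)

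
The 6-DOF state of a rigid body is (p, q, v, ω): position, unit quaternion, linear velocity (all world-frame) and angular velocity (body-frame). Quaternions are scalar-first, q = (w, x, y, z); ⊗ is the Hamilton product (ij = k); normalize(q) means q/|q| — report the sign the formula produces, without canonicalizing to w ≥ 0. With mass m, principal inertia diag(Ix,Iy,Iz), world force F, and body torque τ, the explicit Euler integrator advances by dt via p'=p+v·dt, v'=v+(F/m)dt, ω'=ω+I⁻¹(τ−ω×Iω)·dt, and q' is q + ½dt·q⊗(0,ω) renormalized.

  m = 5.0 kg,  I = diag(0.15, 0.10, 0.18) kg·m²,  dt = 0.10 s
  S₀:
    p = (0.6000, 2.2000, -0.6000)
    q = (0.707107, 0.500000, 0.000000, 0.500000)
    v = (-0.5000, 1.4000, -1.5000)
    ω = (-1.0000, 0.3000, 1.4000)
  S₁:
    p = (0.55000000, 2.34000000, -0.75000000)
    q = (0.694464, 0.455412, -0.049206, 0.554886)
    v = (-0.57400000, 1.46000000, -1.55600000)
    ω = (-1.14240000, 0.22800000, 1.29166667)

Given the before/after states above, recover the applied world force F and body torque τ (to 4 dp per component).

Δv = v₁−v₀ = (-0.07400000, 0.06000000, -0.05600000)
F = m·Δv/dt = (-3.7000, 3.0000, -2.8000)
rate change Δω = (-0.14240000, -0.07200000, -0.10833333)
precession coupling = (0.0336, 0.0420, 0.0150)
I·α + gyro = (-0.1800, -0.0300, -0.1800)

F = (-3.7000, 3.0000, -2.8000)
τ = (-0.1800, -0.0300, -0.1800)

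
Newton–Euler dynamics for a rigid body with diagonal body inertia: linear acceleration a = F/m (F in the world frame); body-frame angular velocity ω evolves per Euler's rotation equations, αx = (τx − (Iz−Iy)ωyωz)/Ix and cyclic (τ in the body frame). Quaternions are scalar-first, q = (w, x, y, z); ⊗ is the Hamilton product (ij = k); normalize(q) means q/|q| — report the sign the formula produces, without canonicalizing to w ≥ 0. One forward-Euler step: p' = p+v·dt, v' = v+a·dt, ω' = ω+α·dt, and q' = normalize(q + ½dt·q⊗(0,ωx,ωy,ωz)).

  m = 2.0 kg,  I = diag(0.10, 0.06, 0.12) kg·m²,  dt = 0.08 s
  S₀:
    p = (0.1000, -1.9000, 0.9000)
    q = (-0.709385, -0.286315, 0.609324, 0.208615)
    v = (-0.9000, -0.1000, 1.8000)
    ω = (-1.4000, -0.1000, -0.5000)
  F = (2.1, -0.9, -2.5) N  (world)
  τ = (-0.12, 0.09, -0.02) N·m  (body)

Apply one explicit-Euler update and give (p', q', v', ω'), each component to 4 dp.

ω×(Iω) gyroscopic = (0.0030, -0.0140, -0.0056)
(τ − ω×Iω)/I = (-1.2300, 1.7333, -0.1200)
ω' = ω + α·dt = (-1.4984, 0.0387, -0.5096)
Hamilton product q⊗(0,ω) = (-0.2356011, 0.7093385, -0.3642800, 1.2363776)
q + ½dt·q⊗(0,ω), renormalized = (-0.7175, -0.2575, 0.5937, 0.2576)
a = F/m = (1.0500, -0.4500, -1.2500)
p + v·dt = (0.0280, -1.9080, 1.0440)
v' = v + a·dt = (-0.8160, -0.1360, 1.7000)

p' = (0.0280, -1.9080, 1.0440)
q' = (-0.7175, -0.2575, 0.5937, 0.2576)
v' = (-0.8160, -0.1360, 1.7000)
ω' = (-1.4984, 0.0387, -0.5096)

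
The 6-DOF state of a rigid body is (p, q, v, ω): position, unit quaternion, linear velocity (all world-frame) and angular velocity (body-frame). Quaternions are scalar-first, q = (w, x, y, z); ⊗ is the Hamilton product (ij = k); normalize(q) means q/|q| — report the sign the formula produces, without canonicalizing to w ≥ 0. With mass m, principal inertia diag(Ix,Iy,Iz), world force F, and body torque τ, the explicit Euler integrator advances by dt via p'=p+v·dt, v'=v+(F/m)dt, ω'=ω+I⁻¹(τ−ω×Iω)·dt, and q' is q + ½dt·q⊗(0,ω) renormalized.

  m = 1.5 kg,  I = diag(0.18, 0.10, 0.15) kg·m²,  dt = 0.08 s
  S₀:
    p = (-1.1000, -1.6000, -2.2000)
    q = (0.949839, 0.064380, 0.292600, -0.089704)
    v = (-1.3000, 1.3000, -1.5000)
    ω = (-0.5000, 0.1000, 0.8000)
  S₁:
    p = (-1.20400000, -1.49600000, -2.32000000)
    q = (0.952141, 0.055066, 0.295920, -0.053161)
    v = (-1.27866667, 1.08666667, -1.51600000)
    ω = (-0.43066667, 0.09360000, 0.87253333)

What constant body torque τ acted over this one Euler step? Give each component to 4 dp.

τ = (0.1600, -0.0200, 0.1400)

rate change Δω = (0.06933333, -0.00640000, 0.07253333)
τ = I·(Δω/dt) + ω₀×(Iω₀) = (0.1600, -0.0200, 0.1400)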